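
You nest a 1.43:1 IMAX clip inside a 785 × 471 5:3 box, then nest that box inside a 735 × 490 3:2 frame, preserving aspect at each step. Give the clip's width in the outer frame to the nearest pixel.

1.43:1 IMAX in 785×471: fills the height, so the clip is 673.53 × 471.00.
5:3 in 735×490: fills the width, so the intermediate becomes 735.00 × 441.00 — a scale of ×0.9363.
Applying the same ×0.9363: 673.53 → 630.63.

631 px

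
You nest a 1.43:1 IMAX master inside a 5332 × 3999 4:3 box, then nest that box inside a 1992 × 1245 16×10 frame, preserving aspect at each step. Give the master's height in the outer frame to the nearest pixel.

1161 px

1.43:1 IMAX in 5332×3999: fills the width, so the master is 5332.00 × 3728.67.
The 4:3 canvas is height-limited in 1992×1245, giving 1660.00 × 1245.00; scale factor 0.3113.
So the master's height is 3728.67 × 0.3113 ≈ 1160.84.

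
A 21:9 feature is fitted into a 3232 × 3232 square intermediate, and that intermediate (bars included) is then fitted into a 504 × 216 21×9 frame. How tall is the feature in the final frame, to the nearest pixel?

First fit — 21:9 into 3232×3232 spans the width: 3232.00 × 1385.14.
square in 504×216: fills the height, so the intermediate becomes 216.00 × 216.00 — a scale of ×0.0668.
The feature scales with it: height 1385.14 × 0.0668 ≈ 92.57.

93 px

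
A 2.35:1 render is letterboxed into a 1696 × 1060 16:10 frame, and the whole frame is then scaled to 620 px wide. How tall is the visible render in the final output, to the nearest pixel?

264 px

In the 1696×1060 frame the render fills the width: height = 1696 / 2.350 ≈ 721.70 px.
The frame scales by 620/1696 = 0.3656; 721.70 × 0.3656 ≈ 263.83 px.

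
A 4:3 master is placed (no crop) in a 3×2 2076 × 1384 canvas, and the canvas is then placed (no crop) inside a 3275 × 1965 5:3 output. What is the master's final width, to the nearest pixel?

Inside the 2076×1384 canvas the master is height-limited at 1845.33 × 1384.00.
The 3×2 canvas is height-limited in 3275×1965, giving 2947.50 × 1965.00; scale factor 1.4198.
The master scales with it: width 1845.33 × 1.4198 ≈ 2620.00.

2620 px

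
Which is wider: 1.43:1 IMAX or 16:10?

1.43 and 16:10 = 1.6; 1.6 > 1.43.

16:10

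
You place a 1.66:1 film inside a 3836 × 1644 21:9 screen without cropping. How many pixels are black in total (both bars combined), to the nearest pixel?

1819842 pixels

1.66:1 is narrower than 21:9, so it spans the full height.
Content width = 1644 × 1.660 ≈ 2729.0400 px.
Black = 3836 − 2729.0400 = 1106.9600 px.
Bar area = 1106.9600 × 1644 ≈ 1819842 px.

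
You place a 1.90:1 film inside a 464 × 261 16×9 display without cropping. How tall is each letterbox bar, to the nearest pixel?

1.90:1 is wider than 16×9, so it spans the full width.
That makes the image 244.21 px tall (464 / 1.900).
Black = 261 − 244.21 = 16.79 px, or 8.39 per bar.

8 px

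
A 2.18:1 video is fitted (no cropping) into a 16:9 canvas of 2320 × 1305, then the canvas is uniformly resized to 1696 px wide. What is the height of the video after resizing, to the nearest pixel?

At 2320×1305 the video is width-limited, so height = 2320 / 2.180 ≈ 1064.22 px.
Scaling 2320 → 1696 is ×0.7310, so the height becomes 1064.22 × 0.7310 ≈ 777.98 px.

778 px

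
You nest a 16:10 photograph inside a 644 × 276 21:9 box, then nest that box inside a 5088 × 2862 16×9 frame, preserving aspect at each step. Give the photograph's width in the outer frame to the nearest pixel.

3489 px

First fit — 16:10 into 644×276 spans the height: 441.60 × 276.00.
Second fit — the 21:9 canvas into 5088×2862 spans the width: 5088.00 × 2180.57 (×7.9006 from 644×276).
So the photograph's width is 441.60 × 7.9006 ≈ 3488.91.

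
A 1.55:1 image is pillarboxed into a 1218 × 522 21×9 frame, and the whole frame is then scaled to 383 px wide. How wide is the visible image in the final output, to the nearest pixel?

Fitted into 1218×522, the image spans the height; its width is 522 × 1.550 ≈ 809.10 px.
Scaling 1218 → 383 is ×0.3144, so the width becomes 809.10 × 0.3144 ≈ 254.42 px.

254 px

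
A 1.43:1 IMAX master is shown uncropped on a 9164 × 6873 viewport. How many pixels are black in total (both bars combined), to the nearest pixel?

4257671 pixels

Since 1.430 > 1.333, the master is width-limited.
That makes the image 6408.3916 px tall (9164 / 1.430).
6873 − 6408.3916 = 464.6084 px of bars.
Bar area = 464.6084 × 9164 ≈ 4257671 px.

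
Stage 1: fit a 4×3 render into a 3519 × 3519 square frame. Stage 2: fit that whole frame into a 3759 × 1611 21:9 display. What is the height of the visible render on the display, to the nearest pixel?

Inside the 3519×3519 canvas the render is width-limited at 3519.00 × 2639.25.
Second fit — the square canvas into 3759×1611 spans the height: 1611.00 × 1611.00 (×0.4578 from 3519×3519).
So the render's height is 2639.25 × 0.4578 ≈ 1208.25.

1208 px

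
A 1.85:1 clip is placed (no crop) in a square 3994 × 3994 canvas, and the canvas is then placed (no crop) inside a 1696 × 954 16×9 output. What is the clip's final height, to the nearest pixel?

1.85:1 in 3994×3994: fills the width, so the clip is 3994.00 × 2158.92.
square in 1696×954: fills the height, so the intermediate becomes 954.00 × 954.00 — a scale of ×0.2389.
Applying the same ×0.2389: 2158.92 → 515.68.

516 px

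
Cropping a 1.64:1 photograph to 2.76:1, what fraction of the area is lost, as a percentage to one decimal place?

40.6%

Going from 1.64:1 to 2.76:1 means cutting height while keeping width.
Fraction kept = (1.640)/(2.760) ≈ 59.42%, so 40.58% is lost.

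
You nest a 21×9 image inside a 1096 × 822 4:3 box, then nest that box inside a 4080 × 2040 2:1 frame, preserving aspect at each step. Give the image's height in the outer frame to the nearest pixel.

1166 px

21×9 in 1096×822: fills the width, so the image is 1096.00 × 469.71.
Second fit — the 4:3 canvas into 4080×2040 spans the height: 2720.00 × 2040.00 (×2.4818 from 1096×822).
So the image's height is 469.71 × 2.4818 ≈ 1165.71.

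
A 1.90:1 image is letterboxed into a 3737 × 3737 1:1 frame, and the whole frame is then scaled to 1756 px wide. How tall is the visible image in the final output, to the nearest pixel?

In the 3737×3737 frame the image fills the width: height = 3737 / 1.900 ≈ 1966.84 px.
Scaling 3737 → 1756 is ×0.4699, so the height becomes 1966.84 × 0.4699 ≈ 924.21 px.

924 px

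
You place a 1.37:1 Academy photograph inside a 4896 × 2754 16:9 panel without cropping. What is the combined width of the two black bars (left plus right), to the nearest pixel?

Since 1.370 < 1.778, the photograph is height-limited.
Content width = 2754 × 1.370 ≈ 3772.98 px.
Black = 4896 − 3772.98 = 1123.02 px.

1123 px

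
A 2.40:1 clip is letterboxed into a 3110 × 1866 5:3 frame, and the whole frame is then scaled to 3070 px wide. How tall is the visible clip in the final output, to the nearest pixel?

1279 px

In the 3110×1866 frame the clip fills the width: height = 3110 / 2.400 ≈ 1295.83 px.
Resizing to 3070 px wide multiplies everything by 0.9871: 1295.83 → 1279.17 px.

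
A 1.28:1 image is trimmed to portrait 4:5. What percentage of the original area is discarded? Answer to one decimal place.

The height stays; only width is cut (since portrait 4:5 is narrower than 1.28:1).
(0.800)/(1.280) ≈ 0.625 of the area survives, leaving 37.50% discarded.

37.5%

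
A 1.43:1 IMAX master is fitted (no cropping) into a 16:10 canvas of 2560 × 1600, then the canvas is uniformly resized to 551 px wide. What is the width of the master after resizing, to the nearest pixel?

492 px

At 2560×1600 the master is height-limited, so width = 1600 × 1.430 ≈ 2288.00 px.
Resizing to 551 px wide multiplies everything by 0.2152: 2288.00 → 492.46 px.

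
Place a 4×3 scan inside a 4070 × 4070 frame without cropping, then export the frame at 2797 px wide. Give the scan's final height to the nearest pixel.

At 4070×4070 the scan is width-limited, so height = 4070 × 3/4 ≈ 3052.50 px.
Scaling 4070 → 2797 is ×0.6872, so the height becomes 3052.50 × 0.6872 ≈ 2097.75 px.

2098 px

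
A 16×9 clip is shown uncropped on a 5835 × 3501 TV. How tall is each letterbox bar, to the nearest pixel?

109 px

16×9 (1.778) > 5:3 (1.667), so the clip fills the width.
The clip is 5835 × 9/16 ≈ 3282.19 px tall.
3501 − 3282.19 = 218.81 px of bars (109.41 each).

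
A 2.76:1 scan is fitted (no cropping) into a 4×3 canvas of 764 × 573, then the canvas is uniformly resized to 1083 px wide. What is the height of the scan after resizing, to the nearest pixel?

392 px

At 764×573 the scan is width-limited, so height = 764 / 2.760 ≈ 276.81 px.
The frame scales by 1083/764 = 1.4175; 276.81 × 1.4175 ≈ 392.39 px.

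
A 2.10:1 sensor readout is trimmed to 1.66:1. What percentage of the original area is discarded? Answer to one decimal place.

The height stays; only width is cut (since 1.66:1 is narrower than 2.10:1).
Fraction kept = (1.660)/(2.100) ≈ 79.05%, so 20.95% is lost.

21.0%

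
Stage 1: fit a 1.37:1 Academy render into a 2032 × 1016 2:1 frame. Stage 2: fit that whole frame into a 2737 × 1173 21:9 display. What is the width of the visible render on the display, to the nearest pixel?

1607 px

1.37:1 Academy in 2032×1016: fills the height, so the render is 1391.92 × 1016.00.
The 2:1 canvas is height-limited in 2737×1173, giving 2346.00 × 1173.00; scale factor 1.1545.
The render scales with it: width 1391.92 × 1.1545 ≈ 1607.01.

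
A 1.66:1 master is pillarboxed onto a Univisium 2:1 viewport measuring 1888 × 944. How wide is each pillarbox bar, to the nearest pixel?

1.66:1 is narrower than Univisium 2:1, so it spans the full height.
That makes the image 1567.04 px wide (944 × 1.660).
Leftover width: 1888 − 1567.04 = 320.96 px → 160.48 each side.

160 px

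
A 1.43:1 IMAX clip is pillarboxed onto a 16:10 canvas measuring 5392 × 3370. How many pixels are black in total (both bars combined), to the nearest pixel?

1.43:1 IMAX is narrower than 16:10, so it spans the full height.
Content width = 3370 × 1.430 ≈ 4819.1000 px.
Leftover width: 5392 − 4819.1000 = 572.9000 px.
Bar area = 572.9000 × 3370 ≈ 1930673 px.

1930673 pixels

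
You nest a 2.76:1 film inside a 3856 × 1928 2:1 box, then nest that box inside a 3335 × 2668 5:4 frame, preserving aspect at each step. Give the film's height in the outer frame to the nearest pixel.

Inside the 3856×1928 canvas the film is width-limited at 3856.00 × 1397.10.
The 2:1 canvas is width-limited in 3335×2668, giving 3335.00 × 1667.50; scale factor 0.8649.
So the film's height is 1397.10 × 0.8649 ≈ 1208.33.

1208 px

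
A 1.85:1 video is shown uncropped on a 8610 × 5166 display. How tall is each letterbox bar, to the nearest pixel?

256 px

1.85:1 is wider than 5:3, so it spans the full width.
The video is 8610 / 1.850 ≈ 4654.05 px tall.
Leftover height: 5166 − 4654.05 = 511.95 px → 255.97 each side.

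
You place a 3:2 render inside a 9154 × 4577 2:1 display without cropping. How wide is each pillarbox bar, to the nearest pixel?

Since 1.500 < 2.000, the render is height-limited.
The render is 4577 × 3/2 ≈ 6865.50 px wide.
9154 − 6865.50 = 2288.50 px of bars (1144.25 each).

1144 px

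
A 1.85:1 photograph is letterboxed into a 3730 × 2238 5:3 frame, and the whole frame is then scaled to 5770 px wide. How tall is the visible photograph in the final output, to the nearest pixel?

Fitted into 3730×2238, the photograph spans the width; its height is 3730 / 1.850 ≈ 2016.22 px.
The frame scales by 5770/3730 = 1.5469; 2016.22 × 1.5469 ≈ 3118.92 px.

3119 px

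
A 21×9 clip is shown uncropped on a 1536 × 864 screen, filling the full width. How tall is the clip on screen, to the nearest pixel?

658 px

The clip is 1536 × 9/21 ≈ 658.29 px tall.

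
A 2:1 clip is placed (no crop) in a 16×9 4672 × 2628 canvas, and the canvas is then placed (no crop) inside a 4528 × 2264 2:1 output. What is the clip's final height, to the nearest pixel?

2012 px

Inside the 4672×2628 canvas the clip is width-limited at 4672.00 × 2336.00.
Second fit — the 16×9 canvas into 4528×2264 spans the height: 4024.89 × 2264.00 (×0.8615 from 4672×2628).
Applying the same ×0.8615: 2336.00 → 2012.44.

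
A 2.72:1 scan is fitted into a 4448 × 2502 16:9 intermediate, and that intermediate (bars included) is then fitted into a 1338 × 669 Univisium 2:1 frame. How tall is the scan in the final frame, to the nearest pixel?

437 px

Inside the 4448×2502 canvas the scan is width-limited at 4448.00 × 1635.29.
Second fit — the 16:9 canvas into 1338×669 spans the height: 1189.33 × 669.00 (×0.2674 from 4448×2502).
The scan scales with it: height 1635.29 × 0.2674 ≈ 437.25.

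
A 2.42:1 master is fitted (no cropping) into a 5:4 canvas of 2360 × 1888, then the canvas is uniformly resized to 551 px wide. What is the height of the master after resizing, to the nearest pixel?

228 px

In the 2360×1888 frame the master fills the width: height = 2360 / 2.420 ≈ 975.21 px.
Resizing to 551 px wide multiplies everything by 0.2335: 975.21 → 227.69 px.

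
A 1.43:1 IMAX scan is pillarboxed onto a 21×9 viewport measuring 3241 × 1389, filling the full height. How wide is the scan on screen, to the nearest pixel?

1986 px

That makes the image 1986.27 px wide (1389 × 1.430).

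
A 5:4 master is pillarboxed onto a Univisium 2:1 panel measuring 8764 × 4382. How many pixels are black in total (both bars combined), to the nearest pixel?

14401443 pixels

Since 1.250 < 2.000, the master is height-limited.
The master is 4382 × 5/4 ≈ 5477.5000 px wide.
Leftover width: 8764 − 5477.5000 = 3286.5000 px.
That's 3286.5000 × 4382 ≈ 14401443 black pixels.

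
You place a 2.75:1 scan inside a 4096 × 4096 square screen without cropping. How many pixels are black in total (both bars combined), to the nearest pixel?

2.75:1 (2.750) > square (1.000), so the scan fills the width.
The scan is 4096 / 2.750 ≈ 1489.4545 px tall.
4096 − 1489.4545 = 2606.5455 px of bars.
That's 2606.5455 × 4096 ≈ 10676410 black pixels.

10676410 pixels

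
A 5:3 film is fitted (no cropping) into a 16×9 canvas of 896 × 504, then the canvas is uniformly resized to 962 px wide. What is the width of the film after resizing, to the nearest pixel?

Fitted into 896×504, the film spans the height; its width is 504 × 5/3 ≈ 840.00 px.
The frame scales by 962/896 = 1.0737; 840.00 × 1.0737 ≈ 901.88 px.

902 px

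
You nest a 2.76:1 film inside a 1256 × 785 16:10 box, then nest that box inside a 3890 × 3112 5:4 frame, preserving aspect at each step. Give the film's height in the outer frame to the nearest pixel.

2.76:1 in 1256×785: fills the width, so the film is 1256.00 × 455.07.
16:10 in 3890×3112: fills the width, so the intermediate becomes 3890.00 × 2431.25 — a scale of ×3.0971.
The film scales with it: height 455.07 × 3.0971 ≈ 1409.42.

1409 px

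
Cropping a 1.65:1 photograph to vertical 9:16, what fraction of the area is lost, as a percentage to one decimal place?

65.9%

Going from 1.65:1 to vertical 9:16 means cutting width while keeping height.
Fraction kept = (0.562)/(1.650) ≈ 34.09%, so 65.91% is lost.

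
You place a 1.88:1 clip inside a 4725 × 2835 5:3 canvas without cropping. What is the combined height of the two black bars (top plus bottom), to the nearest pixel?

1.88:1 (1.880) > 5:3 (1.667), so the clip fills the width.
Content height = 4725 / 1.880 ≈ 2513.30 px.
Black = 2835 − 2513.30 = 321.70 px.

322 px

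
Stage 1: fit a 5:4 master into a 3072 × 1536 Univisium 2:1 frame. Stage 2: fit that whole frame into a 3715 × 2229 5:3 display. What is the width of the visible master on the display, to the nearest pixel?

2322 px

First fit — 5:4 into 3072×1536 spans the height: 1920.00 × 1536.00.
The Univisium 2:1 canvas is width-limited in 3715×2229, giving 3715.00 × 1857.50; scale factor 1.2093.
Applying the same ×1.2093: 1920.00 → 2321.88.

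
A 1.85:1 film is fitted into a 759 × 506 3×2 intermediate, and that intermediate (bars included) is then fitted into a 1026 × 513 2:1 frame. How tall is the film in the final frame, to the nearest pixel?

416 px

1.85:1 in 759×506: fills the width, so the film is 759.00 × 410.27.
The 3×2 canvas is height-limited in 1026×513, giving 769.50 × 513.00; scale factor 1.0138.
The film scales with it: height 410.27 × 1.0138 ≈ 415.95.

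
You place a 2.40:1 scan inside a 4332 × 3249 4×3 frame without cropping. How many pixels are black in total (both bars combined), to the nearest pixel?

6255408 pixels

2.40:1 is wider than 4×3, so it spans the full width.
Content height = 4332 / 2.400 ≈ 1805.0000 px.
3249 − 1805.0000 = 1444.0000 px of bars.
Bar area = 1444.0000 × 4332 ≈ 6255408 px.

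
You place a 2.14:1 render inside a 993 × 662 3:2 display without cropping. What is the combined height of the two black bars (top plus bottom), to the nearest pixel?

2.14:1 is wider than 3:2, so it spans the full width.
That makes the image 464.02 px tall (993 / 2.140).
662 − 464.02 = 197.98 px of bars.

198 px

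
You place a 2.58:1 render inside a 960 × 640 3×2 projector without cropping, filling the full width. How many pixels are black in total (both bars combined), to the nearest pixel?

Content height = 960 / 2.580 ≈ 372.0930 px.
Leftover height: 640 − 372.0930 = 267.9070 px.
That's 267.9070 × 960 ≈ 257191 black pixels.

257191 pixels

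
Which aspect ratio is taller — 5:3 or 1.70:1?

5:3 = 1.667 and 1.7; 1.7 > 1.667. The smaller width-to-height ratio is the taller frame.

5:3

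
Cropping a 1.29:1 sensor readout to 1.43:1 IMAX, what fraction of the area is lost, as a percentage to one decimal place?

The width stays; only height is cut (since 1.43:1 IMAX is wider than 1.29:1).
Fraction kept = (1.290)/(1.430) ≈ 90.21%, so 9.79% is lost.

9.8%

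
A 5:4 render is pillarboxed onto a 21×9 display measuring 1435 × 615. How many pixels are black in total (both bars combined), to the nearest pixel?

Since 1.250 < 2.333, the render is height-limited.
That makes the image 768.7500 px wide (615 × 5/4).
Leftover width: 1435 − 768.7500 = 666.2500 px.
That's 666.2500 × 615 ≈ 409744 black pixels.

409744 pixels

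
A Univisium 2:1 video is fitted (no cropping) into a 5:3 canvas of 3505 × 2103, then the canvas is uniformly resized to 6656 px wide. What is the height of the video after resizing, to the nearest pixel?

In the 3505×2103 frame the video fills the width: height = 3505 × 1/2 ≈ 1752.50 px.
The frame scales by 6656/3505 = 1.8990; 1752.50 × 1.8990 ≈ 3328.00 px.

3328 px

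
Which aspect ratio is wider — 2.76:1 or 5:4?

2.76:1

2.76 and 5:4 = 1.25; 2.76 > 1.25.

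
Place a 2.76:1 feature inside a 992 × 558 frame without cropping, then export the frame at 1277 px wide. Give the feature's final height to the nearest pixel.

463 px

Fitted into 992×558, the feature spans the width; its height is 992 / 2.760 ≈ 359.42 px.
Scaling 992 → 1277 is ×1.2873, so the height becomes 359.42 × 1.2873 ≈ 462.68 px.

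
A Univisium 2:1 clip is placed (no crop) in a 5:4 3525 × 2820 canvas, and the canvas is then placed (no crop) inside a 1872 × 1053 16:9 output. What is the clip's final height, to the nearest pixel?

Inside the 3525×2820 canvas the clip is width-limited at 3525.00 × 1762.50.
5:4 in 1872×1053: fills the height, so the intermediate becomes 1316.25 × 1053.00 — a scale of ×0.3734.
The clip scales with it: height 1762.50 × 0.3734 ≈ 658.12.

658 px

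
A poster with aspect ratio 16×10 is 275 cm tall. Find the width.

440 cm

275 / 10 × 16 = 440.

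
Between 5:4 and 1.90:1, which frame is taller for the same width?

5:4 = 1.25 and 1.9; 1.9 > 1.25. The smaller width-to-height ratio is the taller frame.

5:4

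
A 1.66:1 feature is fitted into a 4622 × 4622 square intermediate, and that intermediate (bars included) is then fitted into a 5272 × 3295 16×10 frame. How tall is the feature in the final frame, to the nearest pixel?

1985 px

Inside the 4622×4622 canvas the feature is width-limited at 4622.00 × 2784.34.
Second fit — the square canvas into 5272×3295 spans the height: 3295.00 × 3295.00 (×0.7129 from 4622×4622).
The feature scales with it: height 2784.34 × 0.7129 ≈ 1984.94.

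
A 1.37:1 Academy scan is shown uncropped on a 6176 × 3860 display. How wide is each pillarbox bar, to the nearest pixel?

444 px

1.37:1 Academy (1.370) < 16:10 (1.600), so the scan fills the height.
The scan is 3860 × 1.370 ≈ 5288.20 px wide.
6176 − 5288.20 = 887.80 px of bars (443.90 each).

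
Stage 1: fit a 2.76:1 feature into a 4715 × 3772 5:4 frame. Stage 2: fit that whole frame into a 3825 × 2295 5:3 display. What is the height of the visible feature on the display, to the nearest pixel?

1039 px

First fit — 2.76:1 into 4715×3772 spans the width: 4715.00 × 1708.33.
5:4 in 3825×2295: fills the height, so the intermediate becomes 2868.75 × 2295.00 — a scale of ×0.6084.
The feature scales with it: height 1708.33 × 0.6084 ≈ 1039.40.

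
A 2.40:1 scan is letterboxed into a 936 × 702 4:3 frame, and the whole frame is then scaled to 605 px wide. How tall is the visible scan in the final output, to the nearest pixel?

252 px

In the 936×702 frame the scan fills the width: height = 936 / 2.400 ≈ 390.00 px.
Resizing to 605 px wide multiplies everything by 0.6464: 390.00 → 252.08 px.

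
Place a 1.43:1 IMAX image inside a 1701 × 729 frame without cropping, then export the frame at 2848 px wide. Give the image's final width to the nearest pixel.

1745 px

At 1701×729 the image is height-limited, so width = 729 × 1.430 ≈ 1042.47 px.
The frame scales by 2848/1701 = 1.6743; 1042.47 × 1.6743 ≈ 1745.42 px.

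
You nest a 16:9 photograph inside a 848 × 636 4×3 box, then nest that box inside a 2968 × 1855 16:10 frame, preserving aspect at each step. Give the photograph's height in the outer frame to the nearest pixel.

16:9 in 848×636: fills the width, so the photograph is 848.00 × 477.00.
Second fit — the 4×3 canvas into 2968×1855 spans the height: 2473.33 × 1855.00 (×2.9167 from 848×636).
Applying the same ×2.9167: 477.00 → 1391.25.

1391 px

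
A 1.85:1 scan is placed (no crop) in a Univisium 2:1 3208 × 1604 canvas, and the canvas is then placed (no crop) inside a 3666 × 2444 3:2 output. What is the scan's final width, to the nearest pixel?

1.85:1 in 3208×1604: fills the height, so the scan is 2967.40 × 1604.00.
Univisium 2:1 in 3666×2444: fills the width, so the intermediate becomes 3666.00 × 1833.00 — a scale of ×1.1428.
Applying the same ×1.1428: 2967.40 → 3391.05.

3391 px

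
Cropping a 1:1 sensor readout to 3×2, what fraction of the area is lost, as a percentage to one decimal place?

3×2 is wider than 1:1, so the crop keeps the full width and trims the height.
Fraction kept = (1.000)/(1.500) ≈ 66.67%, so 33.33% is lost.

33.3%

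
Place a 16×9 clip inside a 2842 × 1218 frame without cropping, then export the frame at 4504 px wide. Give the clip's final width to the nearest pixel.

In the 2842×1218 frame the clip fills the height: width = 1218 × 16/9 ≈ 2165.33 px.
The frame scales by 4504/2842 = 1.5848; 2165.33 × 1.5848 ≈ 3431.62 px.

3432 px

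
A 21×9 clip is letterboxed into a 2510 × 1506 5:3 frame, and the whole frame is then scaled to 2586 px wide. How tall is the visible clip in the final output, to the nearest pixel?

Fitted into 2510×1506, the clip spans the width; its height is 2510 × 9/21 ≈ 1075.71 px.
Scaling 2510 → 2586 is ×1.0303, so the height becomes 1075.71 × 1.0303 ≈ 1108.29 px.

1108 px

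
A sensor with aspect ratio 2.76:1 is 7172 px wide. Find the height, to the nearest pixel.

7172 / 2.760 = 2598.55.

2599 px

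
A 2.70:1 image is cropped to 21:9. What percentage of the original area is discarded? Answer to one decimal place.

21:9 is narrower than 2.70:1, so the crop keeps the full height and trims the width.
Area ratio = (2.333)/(2.700) = 86.42%; the remaining 13.58% is cropped out.

13.6%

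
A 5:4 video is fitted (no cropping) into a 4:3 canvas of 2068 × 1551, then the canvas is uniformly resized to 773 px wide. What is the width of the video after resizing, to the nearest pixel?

725 px

In the 2068×1551 frame the video fills the height: width = 1551 × 5/4 ≈ 1938.75 px.
Resizing to 773 px wide multiplies everything by 0.3738: 1938.75 → 724.69 px.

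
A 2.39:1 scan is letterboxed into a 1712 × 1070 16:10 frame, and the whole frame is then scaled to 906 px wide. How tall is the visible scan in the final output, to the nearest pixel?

In the 1712×1070 frame the scan fills the width: height = 1712 / 2.390 ≈ 716.32 px.
The frame scales by 906/1712 = 0.5292; 716.32 × 0.5292 ≈ 379.08 px.

379 px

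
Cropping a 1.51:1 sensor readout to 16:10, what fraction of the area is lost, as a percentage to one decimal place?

5.6%

16:10 is wider than 1.51:1, so the crop keeps the full width and trims the height.
Fraction kept = (1.510)/(1.600) ≈ 94.38%, so 5.62% is lost.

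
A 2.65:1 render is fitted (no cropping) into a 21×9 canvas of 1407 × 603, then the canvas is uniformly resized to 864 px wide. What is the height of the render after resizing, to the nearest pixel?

In the 1407×603 frame the render fills the width: height = 1407 / 2.650 ≈ 530.94 px.
Resizing to 864 px wide multiplies everything by 0.6141: 530.94 → 326.04 px.

326 px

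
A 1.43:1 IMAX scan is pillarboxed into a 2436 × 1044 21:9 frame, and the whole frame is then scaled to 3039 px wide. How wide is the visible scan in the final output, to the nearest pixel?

At 2436×1044 the scan is height-limited, so width = 1044 × 1.430 ≈ 1492.92 px.
Scaling 2436 → 3039 is ×1.2475, so the width becomes 1492.92 × 1.2475 ≈ 1862.47 px.

1862 px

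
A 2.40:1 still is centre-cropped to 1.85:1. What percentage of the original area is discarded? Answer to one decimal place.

1.85:1 is narrower than 2.40:1, so the crop keeps the full height and trims the width.
Fraction kept = (1.850)/(2.400) ≈ 77.08%, so 22.92% is lost.

22.9%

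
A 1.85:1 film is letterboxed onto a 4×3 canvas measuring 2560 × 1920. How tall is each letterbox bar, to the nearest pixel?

Since 1.850 > 1.333, the film is width-limited.
That makes the image 1383.78 px tall (2560 / 1.850).
1920 − 1383.78 = 536.22 px of bars (268.11 each).

268 px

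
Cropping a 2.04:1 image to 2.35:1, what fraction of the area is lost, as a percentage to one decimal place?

Going from 2.04:1 to 2.35:1 means cutting height while keeping width.
(2.040)/(2.350) ≈ 0.868 of the area survives, leaving 13.19% discarded.

13.2%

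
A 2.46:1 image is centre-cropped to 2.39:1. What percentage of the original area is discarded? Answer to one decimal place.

2.39:1 is narrower than 2.46:1, so the crop keeps the full height and trims the width.
Area ratio = (2.390)/(2.460) = 97.15%; the remaining 2.85% is cropped out.

2.8%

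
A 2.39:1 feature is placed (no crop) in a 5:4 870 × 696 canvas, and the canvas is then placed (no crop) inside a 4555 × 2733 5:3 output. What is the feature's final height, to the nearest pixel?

2.39:1 in 870×696: fills the width, so the feature is 870.00 × 364.02.
Second fit — the 5:4 canvas into 4555×2733 spans the height: 3416.25 × 2733.00 (×3.9267 from 870×696).
So the feature's height is 364.02 × 3.9267 ≈ 1429.39.

1429 px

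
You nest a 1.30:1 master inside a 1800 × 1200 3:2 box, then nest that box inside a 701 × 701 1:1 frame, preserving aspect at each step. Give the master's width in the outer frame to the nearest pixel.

Inside the 1800×1200 canvas the master is height-limited at 1560.00 × 1200.00.
Second fit — the 3:2 canvas into 701×701 spans the width: 701.00 × 467.33 (×0.3894 from 1800×1200).
So the master's width is 1560.00 × 0.3894 ≈ 607.53.

608 px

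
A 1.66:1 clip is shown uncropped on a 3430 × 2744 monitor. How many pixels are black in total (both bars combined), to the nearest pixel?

1.66:1 is wider than 5:4, so it spans the full width.
Content height = 3430 / 1.660 ≈ 2066.2651 px.
Leftover height: 2744 − 2066.2651 = 677.7349 px.
That's 677.7349 × 3430 ≈ 2324631 black pixels.

2324631 pixels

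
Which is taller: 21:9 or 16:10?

21:9 = 2.333 and 16:10 = 1.6; 2.333 > 1.6. The smaller width-to-height ratio is the taller frame.

16:10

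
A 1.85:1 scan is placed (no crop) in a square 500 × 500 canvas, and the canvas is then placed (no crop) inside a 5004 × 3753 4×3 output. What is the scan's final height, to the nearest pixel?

First fit — 1.85:1 into 500×500 spans the width: 500.00 × 270.27.
Second fit — the square canvas into 5004×3753 spans the height: 3753.00 × 3753.00 (×7.5060 from 500×500).
So the scan's height is 270.27 × 7.5060 ≈ 2028.65.

2029 px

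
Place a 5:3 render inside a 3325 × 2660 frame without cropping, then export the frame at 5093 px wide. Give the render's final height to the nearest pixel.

At 3325×2660 the render is width-limited, so height = 3325 × 3/5 ≈ 1995.00 px.
Scaling 3325 → 5093 is ×1.5317, so the height becomes 1995.00 × 1.5317 ≈ 3055.80 px.

3056 px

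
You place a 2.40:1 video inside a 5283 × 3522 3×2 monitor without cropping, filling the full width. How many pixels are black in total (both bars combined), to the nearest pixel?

6977522 pixels

That makes the image 2201.2500 px tall (5283 / 2.400).
3522 − 2201.2500 = 1320.7500 px of bars.
Bar area = 1320.7500 × 5283 ≈ 6977522 px.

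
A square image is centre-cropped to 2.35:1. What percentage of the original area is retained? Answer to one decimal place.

42.6%

The width stays; only height is cut (since 2.35:1 is wider than square).
(1.000)/(2.350) ≈ 0.426 of the area survives.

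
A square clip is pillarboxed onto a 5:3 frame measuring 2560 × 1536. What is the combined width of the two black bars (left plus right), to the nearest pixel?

square (1.000) < 5:3 (1.667), so the clip fills the height.
The clip is 1536 × 1/1 ≈ 1536.00 px wide.
Black = 2560 − 1536.00 = 1024.00 px.

1024 px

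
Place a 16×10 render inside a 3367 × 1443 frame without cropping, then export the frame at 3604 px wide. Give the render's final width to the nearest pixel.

2471 px

In the 3367×1443 frame the render fills the height: width = 1443 × 16/10 ≈ 2308.80 px.
The frame scales by 3604/3367 = 1.0704; 2308.80 × 1.0704 ≈ 2471.31 px.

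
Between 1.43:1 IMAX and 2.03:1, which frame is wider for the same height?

1.43 and 2.03; 2.03 > 1.43.

2.03:1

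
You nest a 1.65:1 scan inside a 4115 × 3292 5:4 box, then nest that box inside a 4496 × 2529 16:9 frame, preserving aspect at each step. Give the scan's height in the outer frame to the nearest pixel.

1916 px

First fit — 1.65:1 into 4115×3292 spans the width: 4115.00 × 2493.94.
5:4 in 4496×2529: fills the height, so the intermediate becomes 3161.25 × 2529.00 — a scale of ×0.7682.
So the scan's height is 2493.94 × 0.7682 ≈ 1915.91.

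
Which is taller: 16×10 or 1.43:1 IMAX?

16×10 = 1.6 and 1.43; 1.6 > 1.43. The smaller width-to-height ratio is the taller frame.

1.43:1 IMAX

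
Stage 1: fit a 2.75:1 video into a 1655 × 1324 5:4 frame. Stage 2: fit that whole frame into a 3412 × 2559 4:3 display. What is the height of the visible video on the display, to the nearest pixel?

2.75:1 in 1655×1324: fills the width, so the video is 1655.00 × 601.82.
5:4 in 3412×2559: fills the height, so the intermediate becomes 3198.75 × 2559.00 — a scale of ×1.9328.
So the video's height is 601.82 × 1.9328 ≈ 1163.18.

1163 px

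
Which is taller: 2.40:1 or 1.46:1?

2.4 and 1.46; 2.4 > 1.46. The smaller width-to-height ratio is the taller frame.

1.46:1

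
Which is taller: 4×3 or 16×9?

4×3

4×3 = 1.333 and 16×9 = 1.778; 1.778 > 1.333. The smaller width-to-height ratio is the taller frame.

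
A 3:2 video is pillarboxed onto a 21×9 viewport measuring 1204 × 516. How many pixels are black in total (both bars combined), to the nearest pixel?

3:2 is narrower than 21×9, so it spans the full height.
Content width = 516 × 3/2 ≈ 774.0000 px.
Black = 1204 − 774.0000 = 430.0000 px.
Bar area = 430.0000 × 516 ≈ 221880 px.

221880 pixels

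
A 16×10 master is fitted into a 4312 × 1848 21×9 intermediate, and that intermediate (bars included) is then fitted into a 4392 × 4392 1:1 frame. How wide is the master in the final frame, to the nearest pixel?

3012 px

Inside the 4312×1848 canvas the master is height-limited at 2956.80 × 1848.00.
Second fit — the 21×9 canvas into 4392×4392 spans the width: 4392.00 × 1882.29 (×1.0186 from 4312×1848).
So the master's width is 2956.80 × 1.0186 ≈ 3011.66.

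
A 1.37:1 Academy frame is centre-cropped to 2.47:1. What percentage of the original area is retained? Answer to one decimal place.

Going from 1.37:1 Academy to 2.47:1 means cutting height while keeping width.
Area ratio = (1.370)/(2.470) = 55.47% retained.

55.5%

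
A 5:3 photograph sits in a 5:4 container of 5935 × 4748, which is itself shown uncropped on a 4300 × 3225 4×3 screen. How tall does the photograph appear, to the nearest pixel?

2419 px

Inside the 5935×4748 canvas the photograph is width-limited at 5935.00 × 3561.00.
The 5:4 canvas is height-limited in 4300×3225, giving 4031.25 × 3225.00; scale factor 0.6792.
So the photograph's height is 3561.00 × 0.6792 ≈ 2418.75.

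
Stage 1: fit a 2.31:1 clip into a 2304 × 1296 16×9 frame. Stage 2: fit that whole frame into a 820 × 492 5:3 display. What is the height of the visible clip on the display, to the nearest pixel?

First fit — 2.31:1 into 2304×1296 spans the width: 2304.00 × 997.40.
16×9 in 820×492: fills the width, so the intermediate becomes 820.00 × 461.25 — a scale of ×0.3559.
Applying the same ×0.3559: 997.40 → 354.98.

355 px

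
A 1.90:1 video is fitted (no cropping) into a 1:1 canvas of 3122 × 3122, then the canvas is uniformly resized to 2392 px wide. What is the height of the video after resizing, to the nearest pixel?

In the 3122×3122 frame the video fills the width: height = 3122 / 1.900 ≈ 1643.16 px.
The frame scales by 2392/3122 = 0.7662; 1643.16 × 0.7662 ≈ 1258.95 px.

1259 px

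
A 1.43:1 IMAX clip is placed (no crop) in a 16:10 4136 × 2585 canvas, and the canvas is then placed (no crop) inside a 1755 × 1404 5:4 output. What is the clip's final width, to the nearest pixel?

First fit — 1.43:1 IMAX into 4136×2585 spans the height: 3696.55 × 2585.00.
Second fit — the 16:10 canvas into 1755×1404 spans the width: 1755.00 × 1096.88 (×0.4243 from 4136×2585).
Applying the same ×0.4243: 3696.55 → 1568.53.

1569 px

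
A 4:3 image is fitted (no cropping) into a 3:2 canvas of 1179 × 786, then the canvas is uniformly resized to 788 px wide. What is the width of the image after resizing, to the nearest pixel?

700 px

Fitted into 1179×786, the image spans the height; its width is 786 × 4/3 ≈ 1048.00 px.
Resizing to 788 px wide multiplies everything by 0.6684: 1048.00 → 700.44 px.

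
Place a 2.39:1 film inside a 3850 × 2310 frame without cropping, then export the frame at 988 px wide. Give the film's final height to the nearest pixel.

413 px

At 3850×2310 the film is width-limited, so height = 3850 / 2.390 ≈ 1610.88 px.
Resizing to 988 px wide multiplies everything by 0.2566: 1610.88 → 413.39 px.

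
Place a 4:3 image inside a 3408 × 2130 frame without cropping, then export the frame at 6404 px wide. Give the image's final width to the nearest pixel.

At 3408×2130 the image is height-limited, so width = 2130 × 4/3 ≈ 2840.00 px.
Resizing to 6404 px wide multiplies everything by 1.8791: 2840.00 → 5336.67 px.

5337 px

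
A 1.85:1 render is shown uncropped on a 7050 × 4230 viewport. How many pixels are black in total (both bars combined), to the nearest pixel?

2955284 pixels

Since 1.850 > 1.667, the render is width-limited.
That makes the image 3810.8108 px tall (7050 / 1.850).
Leftover height: 4230 − 3810.8108 = 419.1892 px.
That's 419.1892 × 7050 ≈ 2955284 black pixels.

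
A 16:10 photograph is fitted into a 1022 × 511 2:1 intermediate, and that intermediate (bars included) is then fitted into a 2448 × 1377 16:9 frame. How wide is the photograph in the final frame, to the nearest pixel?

Inside the 1022×511 canvas the photograph is height-limited at 817.60 × 511.00.
Second fit — the 2:1 canvas into 2448×1377 spans the width: 2448.00 × 1224.00 (×2.3953 from 1022×511).
So the photograph's width is 817.60 × 2.3953 ≈ 1958.40.

1958 px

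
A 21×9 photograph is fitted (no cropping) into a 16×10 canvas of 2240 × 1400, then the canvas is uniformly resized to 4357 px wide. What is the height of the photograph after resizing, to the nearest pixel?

1867 px

At 2240×1400 the photograph is width-limited, so height = 2240 × 9/21 ≈ 960.00 px.
The frame scales by 4357/2240 = 1.9451; 960.00 × 1.9451 ≈ 1867.29 px.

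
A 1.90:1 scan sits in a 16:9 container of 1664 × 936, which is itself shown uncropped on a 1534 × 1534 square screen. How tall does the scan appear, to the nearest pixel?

First fit — 1.90:1 into 1664×936 spans the width: 1664.00 × 875.79.
The 16:9 canvas is width-limited in 1534×1534, giving 1534.00 × 862.88; scale factor 0.9219.
So the scan's height is 875.79 × 0.9219 ≈ 807.37.

807 px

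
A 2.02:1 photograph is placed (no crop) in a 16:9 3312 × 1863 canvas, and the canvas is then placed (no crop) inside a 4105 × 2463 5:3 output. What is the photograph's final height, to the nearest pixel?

2032 px

2.02:1 in 3312×1863: fills the width, so the photograph is 3312.00 × 1639.60.
Second fit — the 16:9 canvas into 4105×2463 spans the width: 4105.00 × 2309.06 (×1.2394 from 3312×1863).
Applying the same ×1.2394: 1639.60 → 2032.18.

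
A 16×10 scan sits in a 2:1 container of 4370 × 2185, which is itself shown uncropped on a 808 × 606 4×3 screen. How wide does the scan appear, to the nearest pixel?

Inside the 4370×2185 canvas the scan is height-limited at 3496.00 × 2185.00.
Second fit — the 2:1 canvas into 808×606 spans the width: 808.00 × 404.00 (×0.1849 from 4370×2185).
So the scan's width is 3496.00 × 0.1849 ≈ 646.40.

646 px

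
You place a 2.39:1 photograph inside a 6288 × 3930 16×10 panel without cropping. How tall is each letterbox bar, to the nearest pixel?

650 px

2.39:1 is wider than 16×10, so it spans the full width.
The photograph is 6288 / 2.390 ≈ 2630.96 px tall.
Black = 3930 − 2630.96 = 1299.04 px, or 649.52 per bar.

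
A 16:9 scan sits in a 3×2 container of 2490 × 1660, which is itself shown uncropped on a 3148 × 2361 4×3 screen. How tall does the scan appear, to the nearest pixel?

1771 px

First fit — 16:9 into 2490×1660 spans the width: 2490.00 × 1400.62.
Second fit — the 3×2 canvas into 3148×2361 spans the width: 3148.00 × 2098.67 (×1.2643 from 2490×1660).
So the scan's height is 1400.62 × 1.2643 ≈ 1770.75.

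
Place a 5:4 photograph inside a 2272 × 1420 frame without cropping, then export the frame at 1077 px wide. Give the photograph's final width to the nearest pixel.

Fitted into 2272×1420, the photograph spans the height; its width is 1420 × 5/4 ≈ 1775.00 px.
Resizing to 1077 px wide multiplies everything by 0.4740: 1775.00 → 841.41 px.

841 px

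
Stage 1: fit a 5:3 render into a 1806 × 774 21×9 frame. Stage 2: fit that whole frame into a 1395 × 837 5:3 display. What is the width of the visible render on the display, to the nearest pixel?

996 px

Inside the 1806×774 canvas the render is height-limited at 1290.00 × 774.00.
21×9 in 1395×837: fills the width, so the intermediate becomes 1395.00 × 597.86 — a scale of ×0.7724.
Applying the same ×0.7724: 1290.00 → 996.43.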